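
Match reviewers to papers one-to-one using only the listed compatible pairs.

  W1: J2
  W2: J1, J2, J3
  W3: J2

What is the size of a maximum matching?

2

Unit-capacity flow: source→left, listed edges, right→sink; max matching = max flow.
Augmenting path W1→J2 (+1); matched 1.
Augmenting path W2→J1 (+1); matched 2.
No augmenting path remains; maximum matching = 2.
König certificate: {W2, J2} is a vertex cover of size 2 (every listed pair touches it), so no matching can be larger.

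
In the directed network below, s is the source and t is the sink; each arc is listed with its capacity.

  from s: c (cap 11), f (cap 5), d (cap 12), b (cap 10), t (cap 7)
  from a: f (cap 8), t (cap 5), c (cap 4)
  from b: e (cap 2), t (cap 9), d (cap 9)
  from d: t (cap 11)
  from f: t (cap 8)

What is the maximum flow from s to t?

Augment s→t: bottleneck 7, flow now 7.
Augment s→b→t: bottleneck 9, flow now 16.
Augment s→d→t: bottleneck 11, flow now 27.
Augment s→f→t: bottleneck 5, flow now 32.
No augmenting path remains; maximum flow = 32.
In the residual graph, reachable from s: {s, b, c, d, e}.
Min-cut edges: s→f (5), s→t (7), b→t (9), d→t (11); capacity 5 + 7 + 9 + 11 = 32.
This cut is saturated, so no flow can exceed 32.

32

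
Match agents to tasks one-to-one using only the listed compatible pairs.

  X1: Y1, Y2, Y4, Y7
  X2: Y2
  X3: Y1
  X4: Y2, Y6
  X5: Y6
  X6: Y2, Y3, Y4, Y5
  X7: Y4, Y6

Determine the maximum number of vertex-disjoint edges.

Unit-capacity flow: source→left, listed edges, right→sink; max matching = max flow.
Augmenting path X1→Y1 (+1); matched 1.
Augmenting path X2→Y2 (+1); matched 2.
Augmenting path X4→Y6 (+1); matched 3.
Augmenting path X6→Y3 (+1); matched 4.
Augmenting path X7→Y4 (+1); matched 5.
Augmenting path X3→Y1→X1→Y7 (+1); matched 6.
No augmenting path remains; maximum matching = 6.
König certificate: {X1, X3, X6, X7, Y2, Y6} is a vertex cover of size 6 (every listed pair touches it), so no matching can be larger.

6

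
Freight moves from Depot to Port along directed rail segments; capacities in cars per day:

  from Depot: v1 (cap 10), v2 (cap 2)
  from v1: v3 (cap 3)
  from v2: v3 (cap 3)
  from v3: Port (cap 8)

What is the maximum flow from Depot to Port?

5

Augment Depot→v1→v3→Port: bottleneck 3, flow now 3.
Augment Depot→v2→v3→Port: bottleneck 2, flow now 5.
No augmenting path remains; maximum flow = 5.
In the residual graph, reachable from Depot: {Depot, v1}.
Min-cut edges: Depot→v2 (2), v1→v3 (3); capacity 2 + 3 = 5.
This cut is saturated, so no flow can exceed 5.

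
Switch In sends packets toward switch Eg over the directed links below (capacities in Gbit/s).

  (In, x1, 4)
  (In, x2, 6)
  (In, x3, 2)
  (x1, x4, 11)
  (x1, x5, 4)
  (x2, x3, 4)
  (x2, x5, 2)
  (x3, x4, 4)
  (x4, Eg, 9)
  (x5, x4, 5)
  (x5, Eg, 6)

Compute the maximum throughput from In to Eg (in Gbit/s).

10

Augment In→x1→x4→Eg: bottleneck 4, flow now 4.
Augment In→x2→x5→Eg: bottleneck 2, flow now 6.
Augment In→x3→x4→Eg: bottleneck 2, flow now 8.
Augment In→x2→x3→x4→Eg: bottleneck 2, flow now 10.
No augmenting path remains; maximum flow = 10.
In the residual graph, reachable from In: {In, x2, x3}.
Min-cut edges: In→x1 (4), x2→x5 (2), x3→x4 (4); capacity 4 + 2 + 4 = 10.
This cut is saturated, so no flow can exceed 10.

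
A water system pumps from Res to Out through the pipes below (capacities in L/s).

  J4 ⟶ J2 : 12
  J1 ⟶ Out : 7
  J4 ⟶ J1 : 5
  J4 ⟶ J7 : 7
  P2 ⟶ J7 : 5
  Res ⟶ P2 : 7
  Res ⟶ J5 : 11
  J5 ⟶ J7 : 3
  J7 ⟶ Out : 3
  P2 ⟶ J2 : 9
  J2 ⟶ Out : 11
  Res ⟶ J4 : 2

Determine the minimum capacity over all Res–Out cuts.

12

Augment Res→J4→J7→Out: bottleneck 2, flow now 2.
Augment Res→J5→J7→Out: bottleneck 1, flow now 3.
Augment Res→P2→J2→Out: bottleneck 7, flow now 10.
Augment Res→J5→J7→J4→J2→Out: bottleneck 2, flow now 12. (uses reverse residual edge)
No augmenting path remains; maximum flow = 12.
By max-flow min-cut, the minimum cut capacity equals the max flow.
In the residual graph, reachable from Res: {Res, J5}.
Min-cut edges: Res→J4 (2), Res→P2 (7), J5→J7 (3); capacity 2 + 7 + 3 = 12.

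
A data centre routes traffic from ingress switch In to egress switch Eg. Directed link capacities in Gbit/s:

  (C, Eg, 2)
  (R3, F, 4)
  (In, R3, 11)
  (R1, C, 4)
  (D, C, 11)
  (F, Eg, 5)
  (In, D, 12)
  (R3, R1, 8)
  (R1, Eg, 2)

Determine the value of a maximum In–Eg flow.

8

Augment In→D→C→Eg: bottleneck 2, flow now 2.
Augment In→R3→R1→Eg: bottleneck 2, flow now 4.
Augment In→R3→F→Eg: bottleneck 4, flow now 8.
No augmenting path remains; maximum flow = 8.
In the residual graph, reachable from In: {In, D, R3, R1, C}.
Min-cut edges: R3→F (4), R1→Eg (2), C→Eg (2); capacity 4 + 2 + 2 = 8.
This cut is saturated, so no flow can exceed 8.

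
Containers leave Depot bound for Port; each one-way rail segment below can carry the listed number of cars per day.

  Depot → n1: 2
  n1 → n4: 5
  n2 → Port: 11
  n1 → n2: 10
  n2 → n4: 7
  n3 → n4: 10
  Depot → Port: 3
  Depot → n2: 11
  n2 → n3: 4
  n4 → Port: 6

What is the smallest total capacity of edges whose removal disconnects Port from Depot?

16

Augment Depot→Port: bottleneck 3, flow now 3.
Augment Depot→n2→Port: bottleneck 11, flow now 14.
Augment Depot→n1→n4→Port: bottleneck 2, flow now 16.
No augmenting path remains; maximum flow = 16.
By max-flow min-cut, the minimum cut capacity equals the max flow.
In the residual graph, reachable from Depot: {Depot}.
Min-cut edges: Depot→n1 (2), Depot→n2 (11), Depot→Port (3); capacity 2 + 11 + 3 = 16.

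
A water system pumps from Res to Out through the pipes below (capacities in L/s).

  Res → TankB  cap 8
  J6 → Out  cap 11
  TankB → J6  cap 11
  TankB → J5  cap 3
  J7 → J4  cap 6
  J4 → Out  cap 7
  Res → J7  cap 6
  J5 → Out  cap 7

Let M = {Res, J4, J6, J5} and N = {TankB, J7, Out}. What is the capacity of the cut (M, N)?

39

Edges leaving {Res, J4, J6, J5}: Res→TankB (8), Res→J7 (6), J4→Out (7), J6→Out (11), J5→Out (7).
Cut capacity = 8 + 6 + 7 + 11 + 7 = 39.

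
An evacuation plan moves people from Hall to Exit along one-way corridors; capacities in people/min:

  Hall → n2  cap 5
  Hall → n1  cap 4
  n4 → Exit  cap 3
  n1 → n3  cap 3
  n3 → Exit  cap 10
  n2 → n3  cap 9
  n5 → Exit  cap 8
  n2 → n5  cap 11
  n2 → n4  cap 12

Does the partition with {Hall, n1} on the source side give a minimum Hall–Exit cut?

Given cut capacity: 5 + 3 = 8.
Augment Hall→n1→n3→Exit: bottleneck 3, flow now 3.
Augment Hall→n2→n3→Exit: bottleneck 5, flow now 8.
No augmenting path remains; maximum flow = 8.
Cut capacity 8 equals the max flow, so it is a minimum cut.

Yes — it is a minimum cut (capacity 8).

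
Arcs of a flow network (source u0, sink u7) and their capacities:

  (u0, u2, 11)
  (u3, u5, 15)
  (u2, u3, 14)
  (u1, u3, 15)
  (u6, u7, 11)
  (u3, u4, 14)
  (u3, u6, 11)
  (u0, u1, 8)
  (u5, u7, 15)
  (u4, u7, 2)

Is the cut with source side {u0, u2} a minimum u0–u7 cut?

Given cut capacity: 8 + 14 = 22.
Augment u0→u1→u3→u4→u7: bottleneck 2, flow now 2.
Augment u0→u1→u3→u5→u7: bottleneck 6, flow now 8.
Augment u0→u2→u3→u5→u7: bottleneck 9, flow now 17.
Augment u0→u2→u3→u6→u7: bottleneck 2, flow now 19.
No augmenting path remains; maximum flow = 19.
In the residual graph, reachable from u0: {u0}.
Min-cut edges: u0→u1 (8), u0→u2 (11); capacity 8 + 11 = 19.
Cut capacity 22 exceeds the max flow 19, so it is not minimum.

No — its capacity is 22, but the minimum cut has capacity 19.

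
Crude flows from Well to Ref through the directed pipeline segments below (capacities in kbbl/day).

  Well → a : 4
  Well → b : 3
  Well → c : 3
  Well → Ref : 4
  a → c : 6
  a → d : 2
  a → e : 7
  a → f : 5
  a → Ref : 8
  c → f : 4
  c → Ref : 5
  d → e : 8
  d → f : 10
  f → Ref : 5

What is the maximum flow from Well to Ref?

11

Augment Well→Ref: bottleneck 4, flow now 4.
Augment Well→a→Ref: bottleneck 4, flow now 8.
Augment Well→c→Ref: bottleneck 3, flow now 11.
No augmenting path remains; maximum flow = 11.
In the residual graph, reachable from Well: {Well, b}.
Min-cut edges: Well→a (4), Well→c (3), Well→Ref (4); capacity 4 + 3 + 4 = 11.
This cut is saturated, so no flow can exceed 11.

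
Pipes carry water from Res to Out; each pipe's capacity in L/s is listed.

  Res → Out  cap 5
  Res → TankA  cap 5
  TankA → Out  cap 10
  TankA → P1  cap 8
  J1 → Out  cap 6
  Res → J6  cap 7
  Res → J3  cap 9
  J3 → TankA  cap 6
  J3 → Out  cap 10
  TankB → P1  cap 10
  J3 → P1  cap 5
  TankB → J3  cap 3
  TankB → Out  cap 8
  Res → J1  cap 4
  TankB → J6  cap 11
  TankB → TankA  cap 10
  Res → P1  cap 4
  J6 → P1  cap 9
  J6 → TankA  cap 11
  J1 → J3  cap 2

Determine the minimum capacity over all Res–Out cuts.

Augment Res→Out: bottleneck 5, flow now 5.
Augment Res→J3→Out: bottleneck 9, flow now 14.
Augment Res→J1→Out: bottleneck 4, flow now 18.
Augment Res→TankA→Out: bottleneck 5, flow now 23.
Augment Res→J6→TankA→Out: bottleneck 5, flow now 28.
No augmenting path remains; maximum flow = 28.
By max-flow min-cut, the minimum cut capacity equals the max flow.
In the residual graph, reachable from Res: {Res, J6, TankA, P1}.
Min-cut edges: Res→J3 (9), Res→J1 (4), Res→Out (5), TankA→Out (10); capacity 9 + 4 + 5 + 10 = 28.

28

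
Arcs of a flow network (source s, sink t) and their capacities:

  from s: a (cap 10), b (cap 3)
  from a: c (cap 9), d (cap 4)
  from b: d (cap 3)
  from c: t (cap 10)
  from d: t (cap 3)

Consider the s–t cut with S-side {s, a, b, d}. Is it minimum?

Given cut capacity: 9 + 3 = 12.
Augment s→a→c→t: bottleneck 9, flow now 9.
Augment s→a→d→t: bottleneck 1, flow now 10.
Augment s→b→d→t: bottleneck 2, flow now 12.
No augmenting path remains; maximum flow = 12.
Cut capacity 12 equals the max flow, so it is a minimum cut.

Yes — it is a minimum cut (capacity 12).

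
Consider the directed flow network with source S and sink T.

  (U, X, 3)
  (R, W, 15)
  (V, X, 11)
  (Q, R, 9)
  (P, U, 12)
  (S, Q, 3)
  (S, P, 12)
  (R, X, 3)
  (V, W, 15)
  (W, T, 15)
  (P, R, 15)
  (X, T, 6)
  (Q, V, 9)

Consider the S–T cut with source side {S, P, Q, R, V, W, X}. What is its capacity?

33

Edges leaving {S, P, Q, R, V, W, X}: P→U (12), W→T (15), X→T (6).
Cut capacity = 12 + 15 + 6 = 33.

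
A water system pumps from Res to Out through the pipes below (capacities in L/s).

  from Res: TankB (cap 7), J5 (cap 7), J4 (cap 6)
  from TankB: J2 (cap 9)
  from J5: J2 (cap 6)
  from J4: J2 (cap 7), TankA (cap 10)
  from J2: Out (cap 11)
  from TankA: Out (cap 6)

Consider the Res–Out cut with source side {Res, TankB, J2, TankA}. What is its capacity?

30

Edges leaving {Res, TankB, J2, TankA}: Res→J5 (7), Res→J4 (6), J2→Out (11), TankA→Out (6).
Cut capacity = 7 + 6 + 11 + 6 = 30.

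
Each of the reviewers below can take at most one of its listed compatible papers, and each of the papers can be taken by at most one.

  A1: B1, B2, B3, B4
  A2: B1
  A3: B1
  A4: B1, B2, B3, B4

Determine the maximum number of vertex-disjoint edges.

3

Unit-capacity flow: source→left, listed edges, right→sink; max matching = max flow.
Augmenting path A1→B1 (+1); matched 1.
Augmenting path A4→B2 (+1); matched 2.
Augmenting path A2→B1→A1→B3 (+1); matched 3.
No augmenting path remains; maximum matching = 3.
König certificate: {A1, A4, B1} is a vertex cover of size 3 (every listed pair touches it), so no matching can be larger.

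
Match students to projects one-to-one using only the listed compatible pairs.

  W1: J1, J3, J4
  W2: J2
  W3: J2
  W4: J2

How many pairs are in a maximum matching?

2

Unit-capacity flow: source→left, listed edges, right→sink; max matching = max flow.
Augmenting path W1→J1 (+1); matched 1.
Augmenting path W2→J2 (+1); matched 2.
No augmenting path remains; maximum matching = 2.
König certificate: {W1, J2} is a vertex cover of size 2 (every listed pair touches it), so no matching can be larger.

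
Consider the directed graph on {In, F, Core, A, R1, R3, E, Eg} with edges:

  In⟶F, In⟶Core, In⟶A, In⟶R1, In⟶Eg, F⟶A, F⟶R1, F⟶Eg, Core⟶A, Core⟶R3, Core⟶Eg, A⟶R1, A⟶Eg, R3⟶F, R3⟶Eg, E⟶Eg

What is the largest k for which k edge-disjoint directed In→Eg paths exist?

4

Assign every edge capacity 1; by Menger, the answer equals the max flow.
Path In→Eg (+1); total 1.
Path In→F→Eg (+1); total 2.
Path In→Core→Eg (+1); total 3.
Path In→A→Eg (+1); total 4.
No residual In→Eg path; max flow = 4.
Certifying cut of size 4: {In→A, In→Core, In→Eg, In→F}.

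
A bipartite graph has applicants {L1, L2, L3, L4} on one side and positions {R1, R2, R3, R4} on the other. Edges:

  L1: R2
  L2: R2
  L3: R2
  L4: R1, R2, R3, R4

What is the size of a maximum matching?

2

Unit-capacity flow: source→left, listed edges, right→sink; max matching = max flow.
Augmenting path L1→R2 (+1); matched 1.
Augmenting path L4→R1 (+1); matched 2.
No augmenting path remains; maximum matching = 2.
König certificate: {L4, R2} is a vertex cover of size 2 (every listed pair touches it), so no matching can be larger.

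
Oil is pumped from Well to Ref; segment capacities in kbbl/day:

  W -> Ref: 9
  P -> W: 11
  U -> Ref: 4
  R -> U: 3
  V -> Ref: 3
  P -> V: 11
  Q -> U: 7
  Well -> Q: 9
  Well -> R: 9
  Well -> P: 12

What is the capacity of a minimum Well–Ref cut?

16

Augment Well→P→V→Ref: bottleneck 3, flow now 3.
Augment Well→P→W→Ref: bottleneck 9, flow now 12.
Augment Well→Q→U→Ref: bottleneck 4, flow now 16.
No augmenting path remains; maximum flow = 16.
By max-flow min-cut, the minimum cut capacity equals the max flow.
In the residual graph, reachable from Well: {Well, Q, R, U}.
Min-cut edges: Well→P (12), U→Ref (4); capacity 12 + 4 = 16.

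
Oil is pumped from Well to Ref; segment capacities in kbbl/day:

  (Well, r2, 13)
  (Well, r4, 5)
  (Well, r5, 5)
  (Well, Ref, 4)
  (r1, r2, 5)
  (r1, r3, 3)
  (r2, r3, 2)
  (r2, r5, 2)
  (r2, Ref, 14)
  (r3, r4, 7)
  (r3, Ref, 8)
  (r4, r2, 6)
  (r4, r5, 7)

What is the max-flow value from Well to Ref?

20

Augment Well→Ref: bottleneck 4, flow now 4.
Augment Well→r2→Ref: bottleneck 13, flow now 17.
Augment Well→r4→r2→Ref: bottleneck 1, flow now 18.
Augment Well→r4→r2→r3→Ref: bottleneck 2, flow now 20.
No augmenting path remains; maximum flow = 20.
In the residual graph, reachable from Well: {Well, r2, r4, r5}.
Min-cut edges: Well→Ref (4), r2→r3 (2), r2→Ref (14); capacity 4 + 2 + 14 = 20.
This cut is saturated, so no flow can exceed 20.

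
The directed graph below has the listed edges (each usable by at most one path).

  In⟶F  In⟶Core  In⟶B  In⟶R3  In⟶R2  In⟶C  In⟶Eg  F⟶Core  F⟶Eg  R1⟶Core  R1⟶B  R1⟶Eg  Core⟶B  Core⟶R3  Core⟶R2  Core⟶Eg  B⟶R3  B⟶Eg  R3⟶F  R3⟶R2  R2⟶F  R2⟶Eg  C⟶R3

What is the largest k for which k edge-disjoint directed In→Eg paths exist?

Assign every edge capacity 1; by Menger, the answer equals the max flow.
Path In→Eg (+1); total 1.
Path In→F→Eg (+1); total 2.
Path In→Core→Eg (+1); total 3.
Path In→B→Eg (+1); total 4.
Path In→R2→Eg (+1); total 5.
No residual In→Eg path; max flow = 5.
Certifying cut of size 5: {B→Eg, Core→Eg, F→Eg, In→Eg, R2→Eg}.

5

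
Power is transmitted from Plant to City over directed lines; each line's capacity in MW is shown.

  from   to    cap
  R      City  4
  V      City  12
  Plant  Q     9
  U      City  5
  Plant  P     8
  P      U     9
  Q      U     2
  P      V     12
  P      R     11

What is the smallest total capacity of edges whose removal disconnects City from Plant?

Augment Plant→P→R→City: bottleneck 4, flow now 4.
Augment Plant→P→U→City: bottleneck 4, flow now 8.
Augment Plant→Q→U→City: bottleneck 1, flow now 9.
Augment Plant→Q→U→P→V→City: bottleneck 1, flow now 10. (uses reverse residual edge)
No augmenting path remains; maximum flow = 10.
By max-flow min-cut, the minimum cut capacity equals the max flow.
In the residual graph, reachable from Plant: {Plant, Q}.
Min-cut edges: Plant→P (8), Q→U (2); capacity 8 + 2 = 10.

10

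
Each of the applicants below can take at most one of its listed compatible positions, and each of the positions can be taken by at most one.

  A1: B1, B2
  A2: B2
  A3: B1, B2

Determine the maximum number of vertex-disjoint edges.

Unit-capacity flow: source→left, listed edges, right→sink; max matching = max flow.
Augmenting path A1→B1 (+1); matched 1.
Augmenting path A2→B2 (+1); matched 2.
No augmenting path remains; maximum matching = 2.
König certificate: {B1, B2} is a vertex cover of size 2 (every listed pair touches it), so no matching can be larger.

2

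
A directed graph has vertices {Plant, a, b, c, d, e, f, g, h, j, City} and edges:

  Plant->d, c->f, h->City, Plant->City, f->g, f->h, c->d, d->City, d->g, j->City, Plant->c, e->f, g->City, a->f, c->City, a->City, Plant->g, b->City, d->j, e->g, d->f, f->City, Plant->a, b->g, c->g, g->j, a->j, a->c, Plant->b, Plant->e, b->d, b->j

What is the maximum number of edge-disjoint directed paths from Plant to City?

Assign every edge capacity 1; by Menger, the answer equals the max flow.
Path Plant→City (+1); total 1.
Path Plant→a→City (+1); total 2.
Path Plant→b→City (+1); total 3.
Path Plant→c→City (+1); total 4.
Path Plant→d→City (+1); total 5.
Path Plant→g→City (+1); total 6.
Path Plant→e→f→City (+1); total 7.
No residual Plant→City path; max flow = 7.
Certifying cut of size 7: {Plant→City, Plant→a, Plant→b, Plant→c, Plant→d, Plant→e, Plant→g}.

7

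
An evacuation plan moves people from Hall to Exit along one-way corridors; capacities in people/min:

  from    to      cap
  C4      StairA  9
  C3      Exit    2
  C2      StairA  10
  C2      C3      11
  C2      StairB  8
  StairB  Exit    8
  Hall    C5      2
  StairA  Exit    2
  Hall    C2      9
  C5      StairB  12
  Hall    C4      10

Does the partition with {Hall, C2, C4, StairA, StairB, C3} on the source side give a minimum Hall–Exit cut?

No — its capacity is 14, but the minimum cut has capacity 12.

Given cut capacity: 2 + 2 + 8 + 2 = 14.
Augment Hall→C2→StairA→Exit: bottleneck 2, flow now 2.
Augment Hall→C2→StairB→Exit: bottleneck 7, flow now 9.
Augment Hall→C5→StairB→Exit: bottleneck 1, flow now 10.
Augment Hall→C4→StairA→C2→C3→Exit: bottleneck 2, flow now 12. (uses reverse residual edge)
No augmenting path remains; maximum flow = 12.
In the residual graph, reachable from Hall: {Hall, C2, C4, C5, StairA, StairB, C3}.
Min-cut edges: StairA→Exit (2), StairB→Exit (8), C3→Exit (2); capacity 2 + 8 + 2 = 12.
Cut capacity 14 exceeds the max flow 12, so it is not minimum.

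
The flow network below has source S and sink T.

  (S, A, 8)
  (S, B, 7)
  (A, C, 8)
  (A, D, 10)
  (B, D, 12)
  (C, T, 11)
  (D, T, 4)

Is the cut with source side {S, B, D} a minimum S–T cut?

Yes — it is a minimum cut (capacity 12).

Given cut capacity: 8 + 4 = 12.
Augment S→A→C→T: bottleneck 8, flow now 8.
Augment S→B→D→T: bottleneck 4, flow now 12.
No augmenting path remains; maximum flow = 12.
Cut capacity 12 equals the max flow, so it is a minimum cut.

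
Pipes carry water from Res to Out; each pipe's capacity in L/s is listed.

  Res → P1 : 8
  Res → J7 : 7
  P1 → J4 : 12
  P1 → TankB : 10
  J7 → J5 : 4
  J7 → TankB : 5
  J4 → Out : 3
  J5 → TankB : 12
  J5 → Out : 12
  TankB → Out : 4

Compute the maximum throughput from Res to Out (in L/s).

11

Augment Res→P1→J4→Out: bottleneck 3, flow now 3.
Augment Res→P1→TankB→Out: bottleneck 4, flow now 7.
Augment Res→J7→J5→Out: bottleneck 4, flow now 11.
No augmenting path remains; maximum flow = 11.
In the residual graph, reachable from Res: {Res, P1, J7, J4, TankB}.
Min-cut edges: J7→J5 (4), J4→Out (3), TankB→Out (4); capacity 4 + 3 + 4 = 11.
This cut is saturated, so no flow can exceed 11.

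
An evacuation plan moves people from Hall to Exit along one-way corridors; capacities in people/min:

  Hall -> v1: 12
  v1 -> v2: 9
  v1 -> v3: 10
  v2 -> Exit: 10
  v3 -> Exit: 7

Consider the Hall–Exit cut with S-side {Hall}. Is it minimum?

Yes — it is a minimum cut (capacity 12).

Given cut capacity: 12 = 12.
Augment Hall→v1→v2→Exit: bottleneck 9, flow now 9.
Augment Hall→v1→v3→Exit: bottleneck 3, flow now 12.
No augmenting path remains; maximum flow = 12.
Cut capacity 12 equals the max flow, so it is a minimum cut.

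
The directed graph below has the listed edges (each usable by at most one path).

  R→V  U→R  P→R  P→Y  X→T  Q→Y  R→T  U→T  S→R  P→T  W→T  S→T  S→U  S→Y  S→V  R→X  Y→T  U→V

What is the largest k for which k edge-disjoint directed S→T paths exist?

Assign every edge capacity 1; by Menger, the answer equals the max flow.
Path S→T (+1); total 1.
Path S→R→T (+1); total 2.
Path S→U→T (+1); total 3.
Path S→Y→T (+1); total 4.
No residual S→T path; max flow = 4.
Certifying cut of size 4: {S→R, S→T, S→U, S→Y}.

4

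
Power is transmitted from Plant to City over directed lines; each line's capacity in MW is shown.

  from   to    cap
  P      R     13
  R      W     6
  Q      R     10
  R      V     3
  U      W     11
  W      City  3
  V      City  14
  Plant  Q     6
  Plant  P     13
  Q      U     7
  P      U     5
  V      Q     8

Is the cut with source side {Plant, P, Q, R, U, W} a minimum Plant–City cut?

Given cut capacity: 3 + 3 = 6.
Augment Plant→P→R→V→City: bottleneck 3, flow now 3.
Augment Plant→P→R→W→City: bottleneck 3, flow now 6.
No augmenting path remains; maximum flow = 6.
Cut capacity 6 equals the max flow, so it is a minimum cut.

Yes — it is a minimum cut (capacity 6).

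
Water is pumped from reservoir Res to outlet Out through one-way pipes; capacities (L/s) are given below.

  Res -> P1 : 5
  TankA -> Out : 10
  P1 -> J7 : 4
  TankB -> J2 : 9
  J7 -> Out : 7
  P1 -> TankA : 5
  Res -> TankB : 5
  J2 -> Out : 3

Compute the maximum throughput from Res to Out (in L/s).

8

Augment Res→P1→J7→Out: bottleneck 4, flow now 4.
Augment Res→P1→TankA→Out: bottleneck 1, flow now 5.
Augment Res→TankB→J2→Out: bottleneck 3, flow now 8.
No augmenting path remains; maximum flow = 8.
In the residual graph, reachable from Res: {Res, TankB, J2}.
Min-cut edges: Res→P1 (5), J2→Out (3); capacity 5 + 3 = 8.
This cut is saturated, so no flow can exceed 8.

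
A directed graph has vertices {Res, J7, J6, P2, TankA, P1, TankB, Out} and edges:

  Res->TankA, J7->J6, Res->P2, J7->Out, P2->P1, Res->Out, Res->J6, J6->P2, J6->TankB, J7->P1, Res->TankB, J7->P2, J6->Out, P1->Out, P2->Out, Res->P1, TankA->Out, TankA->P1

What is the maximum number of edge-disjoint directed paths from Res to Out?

Assign every edge capacity 1; by Menger, the answer equals the max flow.
Path Res→Out (+1); total 1.
Path Res→J6→Out (+1); total 2.
Path Res→P2→Out (+1); total 3.
Path Res→TankA→Out (+1); total 4.
Path Res→P1→Out (+1); total 5.
No residual Res→Out path; max flow = 5.
Certifying cut of size 5: {Res→J6, Res→Out, Res→P1, Res→P2, Res→TankA}.

5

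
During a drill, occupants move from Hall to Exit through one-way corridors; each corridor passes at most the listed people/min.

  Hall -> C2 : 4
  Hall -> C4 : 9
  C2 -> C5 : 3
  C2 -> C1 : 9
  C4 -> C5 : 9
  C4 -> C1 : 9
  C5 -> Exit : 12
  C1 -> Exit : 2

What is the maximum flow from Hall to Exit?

13

Augment Hall→C2→C5→Exit: bottleneck 3, flow now 3.
Augment Hall→C2→C1→Exit: bottleneck 1, flow now 4.
Augment Hall→C4→C5→Exit: bottleneck 9, flow now 13.
No augmenting path remains; maximum flow = 13.
In the residual graph, reachable from Hall: {Hall}.
Min-cut edges: Hall→C2 (4), Hall→C4 (9); capacity 4 + 9 = 13.
This cut is saturated, so no flow can exceed 13.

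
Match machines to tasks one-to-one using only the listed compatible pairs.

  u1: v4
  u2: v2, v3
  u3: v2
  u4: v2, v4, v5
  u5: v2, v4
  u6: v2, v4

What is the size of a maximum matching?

4

Unit-capacity flow: source→left, listed edges, right→sink; max matching = max flow.
Augmenting path u1→v4 (+1); matched 1.
Augmenting path u2→v2 (+1); matched 2.
Augmenting path u4→v5 (+1); matched 3.
Augmenting path u3→v2→u2→v3 (+1); matched 4.
No augmenting path remains; maximum matching = 4.
König certificate: {u2, u4, v2, v4} is a vertex cover of size 4 (every listed pair touches it), so no matching can be larger.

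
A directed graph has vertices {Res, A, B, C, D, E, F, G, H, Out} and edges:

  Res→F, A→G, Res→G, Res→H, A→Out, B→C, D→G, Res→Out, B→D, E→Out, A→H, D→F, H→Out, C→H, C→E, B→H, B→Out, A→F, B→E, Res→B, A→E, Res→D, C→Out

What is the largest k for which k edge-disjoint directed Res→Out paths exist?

3

Assign every edge capacity 1; by Menger, the answer equals the max flow.
Path Res→Out (+1); total 1.
Path Res→B→Out (+1); total 2.
Path Res→H→Out (+1); total 3.
No residual Res→Out path; max flow = 3.
Certifying cut of size 3: {Res→B, Res→H, Res→Out}.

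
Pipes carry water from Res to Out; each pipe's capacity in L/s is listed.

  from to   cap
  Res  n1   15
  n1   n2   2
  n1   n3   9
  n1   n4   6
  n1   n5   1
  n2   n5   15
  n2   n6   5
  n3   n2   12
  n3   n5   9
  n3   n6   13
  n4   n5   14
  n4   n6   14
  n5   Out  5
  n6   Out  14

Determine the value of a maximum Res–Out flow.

15

Augment Res→n1→n5→Out: bottleneck 1, flow now 1.
Augment Res→n1→n2→n5→Out: bottleneck 2, flow now 3.
Augment Res→n1→n3→n5→Out: bottleneck 2, flow now 5.
Augment Res→n1→n3→n6→Out: bottleneck 7, flow now 12.
Augment Res→n1→n4→n6→Out: bottleneck 3, flow now 15.
No augmenting path remains; maximum flow = 15.
In the residual graph, reachable from Res: {Res}.
Min-cut edges: Res→n1 (15); capacity 15 = 15.
This cut is saturated, so no flow can exceed 15.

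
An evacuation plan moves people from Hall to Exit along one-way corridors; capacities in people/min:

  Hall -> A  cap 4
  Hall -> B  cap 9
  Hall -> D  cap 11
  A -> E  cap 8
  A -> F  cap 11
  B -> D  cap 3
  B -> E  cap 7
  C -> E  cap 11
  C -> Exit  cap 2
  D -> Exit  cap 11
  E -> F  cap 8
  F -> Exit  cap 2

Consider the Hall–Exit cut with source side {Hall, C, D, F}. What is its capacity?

Edges leaving {Hall, C, D, F}: Hall→A (4), Hall→B (9), C→E (11), C→Exit (2), D→Exit (11), F→Exit (2).
Cut capacity = 4 + 9 + 11 + 2 + 11 + 2 = 39.

39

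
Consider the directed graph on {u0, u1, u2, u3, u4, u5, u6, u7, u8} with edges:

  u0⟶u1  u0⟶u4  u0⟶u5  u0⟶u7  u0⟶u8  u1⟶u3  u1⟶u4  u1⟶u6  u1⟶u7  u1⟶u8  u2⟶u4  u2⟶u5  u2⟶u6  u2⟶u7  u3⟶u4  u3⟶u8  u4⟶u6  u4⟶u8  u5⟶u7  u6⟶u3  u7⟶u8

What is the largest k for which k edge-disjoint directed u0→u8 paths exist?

4

Assign every edge capacity 1; by Menger, the answer equals the max flow.
Path u0→u8 (+1); total 1.
Path u0→u1→u8 (+1); total 2.
Path u0→u4→u8 (+1); total 3.
Path u0→u7→u8 (+1); total 4.
No residual u0→u8 path; max flow = 4.
Certifying cut of size 4: {u0→u1, u0→u4, u0→u8, u7→u8}.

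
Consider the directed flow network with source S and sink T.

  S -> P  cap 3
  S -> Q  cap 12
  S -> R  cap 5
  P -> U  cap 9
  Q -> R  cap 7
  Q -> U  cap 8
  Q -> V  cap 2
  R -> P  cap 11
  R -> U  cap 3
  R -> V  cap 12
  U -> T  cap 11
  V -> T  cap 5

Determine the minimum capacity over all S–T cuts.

16

Augment S→P→U→T: bottleneck 3, flow now 3.
Augment S→Q→U→T: bottleneck 8, flow now 11.
Augment S→Q→V→T: bottleneck 2, flow now 13.
Augment S→R→V→T: bottleneck 3, flow now 16.
No augmenting path remains; maximum flow = 16.
By max-flow min-cut, the minimum cut capacity equals the max flow.
In the residual graph, reachable from S: {S, P, Q, R, U, V}.
Min-cut edges: U→T (11), V→T (5); capacity 11 + 5 = 16.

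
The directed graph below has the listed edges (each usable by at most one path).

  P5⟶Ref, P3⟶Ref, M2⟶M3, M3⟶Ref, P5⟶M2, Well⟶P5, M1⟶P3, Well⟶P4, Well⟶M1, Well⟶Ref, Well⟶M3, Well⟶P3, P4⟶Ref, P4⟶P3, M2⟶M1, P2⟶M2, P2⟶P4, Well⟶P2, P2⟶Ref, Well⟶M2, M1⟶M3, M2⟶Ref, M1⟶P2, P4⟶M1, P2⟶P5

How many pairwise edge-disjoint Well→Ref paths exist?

7

Assign every edge capacity 1; by Menger, the answer equals the max flow.
Path Well→Ref (+1); total 1.
Path Well→P2→Ref (+1); total 2.
Path Well→P4→Ref (+1); total 3.
Path Well→P5→Ref (+1); total 4.
Path Well→M2→Ref (+1); total 5.
Path Well→M3→Ref (+1); total 6.
Path Well→P3→Ref (+1); total 7.
No residual Well→Ref path; max flow = 7.
Certifying cut of size 7: {M2→Ref, M3→Ref, P2→Ref, P3→Ref, P4→Ref, P5→Ref, Well→Ref}.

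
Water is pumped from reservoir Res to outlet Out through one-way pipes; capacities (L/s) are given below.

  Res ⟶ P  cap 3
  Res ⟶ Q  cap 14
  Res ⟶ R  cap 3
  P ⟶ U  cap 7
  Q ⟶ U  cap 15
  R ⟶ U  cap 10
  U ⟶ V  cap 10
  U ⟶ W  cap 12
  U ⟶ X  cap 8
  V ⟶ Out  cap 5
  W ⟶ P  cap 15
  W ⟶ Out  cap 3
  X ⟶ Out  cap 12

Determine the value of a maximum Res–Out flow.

Augment Res→P→U→V→Out: bottleneck 3, flow now 3.
Augment Res→Q→U→V→Out: bottleneck 2, flow now 5.
Augment Res→Q→U→W→Out: bottleneck 3, flow now 8.
Augment Res→Q→U→X→Out: bottleneck 8, flow now 16.
No augmenting path remains; maximum flow = 16.
In the residual graph, reachable from Res: {Res, P, Q, R, U, V, W}.
Min-cut edges: U→X (8), V→Out (5), W→Out (3); capacity 8 + 5 + 3 = 16.
This cut is saturated, so no flow can exceed 16.

16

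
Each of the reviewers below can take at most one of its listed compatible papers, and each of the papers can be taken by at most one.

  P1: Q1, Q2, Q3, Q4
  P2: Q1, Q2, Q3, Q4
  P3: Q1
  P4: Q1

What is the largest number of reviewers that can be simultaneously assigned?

Unit-capacity flow: source→left, listed edges, right→sink; max matching = max flow.
Augmenting path P1→Q1 (+1); matched 1.
Augmenting path P2→Q2 (+1); matched 2.
Augmenting path P3→Q1→P1→Q3 (+1); matched 3.
No augmenting path remains; maximum matching = 3.
König certificate: {P1, P2, Q1} is a vertex cover of size 3 (every listed pair touches it), so no matching can be larger.

3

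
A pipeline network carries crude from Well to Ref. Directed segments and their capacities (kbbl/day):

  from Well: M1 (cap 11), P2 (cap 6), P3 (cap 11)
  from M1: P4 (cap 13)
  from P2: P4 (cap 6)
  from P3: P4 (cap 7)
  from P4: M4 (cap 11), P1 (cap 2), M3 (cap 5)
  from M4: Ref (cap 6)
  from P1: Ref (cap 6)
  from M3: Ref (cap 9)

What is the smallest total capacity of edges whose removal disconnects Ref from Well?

Augment Well→M1→P4→M4→Ref: bottleneck 6, flow now 6.
Augment Well→M1→P4→P1→Ref: bottleneck 2, flow now 8.
Augment Well→M1→P4→M3→Ref: bottleneck 3, flow now 11.
Augment Well→P2→P4→M3→Ref: bottleneck 2, flow now 13.
No augmenting path remains; maximum flow = 13.
By max-flow min-cut, the minimum cut capacity equals the max flow.
In the residual graph, reachable from Well: {Well, M1, P2, P3, P4, M4}.
Min-cut edges: P4→P1 (2), P4→M3 (5), M4→Ref (6); capacity 2 + 5 + 6 = 13.

13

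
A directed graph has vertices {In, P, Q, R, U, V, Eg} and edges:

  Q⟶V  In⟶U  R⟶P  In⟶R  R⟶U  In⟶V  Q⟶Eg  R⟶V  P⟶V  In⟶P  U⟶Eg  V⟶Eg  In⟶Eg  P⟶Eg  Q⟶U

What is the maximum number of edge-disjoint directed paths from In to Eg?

Assign every edge capacity 1; by Menger, the answer equals the max flow.
Path In→Eg (+1); total 1.
Path In→P→Eg (+1); total 2.
Path In→U→Eg (+1); total 3.
Path In→V→Eg (+1); total 4.
No residual In→Eg path; max flow = 4.
Certifying cut of size 4: {In→Eg, P→Eg, U→Eg, V→Eg}.

4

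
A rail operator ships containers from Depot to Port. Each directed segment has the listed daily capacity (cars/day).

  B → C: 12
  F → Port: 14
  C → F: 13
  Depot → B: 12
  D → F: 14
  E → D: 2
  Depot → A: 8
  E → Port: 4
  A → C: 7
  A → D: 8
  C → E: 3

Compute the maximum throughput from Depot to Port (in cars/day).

Augment Depot→A→C→E→Port: bottleneck 3, flow now 3.
Augment Depot→A→C→F→Port: bottleneck 4, flow now 7.
Augment Depot→A→D→F→Port: bottleneck 1, flow now 8.
Augment Depot→B→C→F→Port: bottleneck 9, flow now 17.
No augmenting path remains; maximum flow = 17.
In the residual graph, reachable from Depot: {Depot, A, B, C, D, F}.
Min-cut edges: C→E (3), F→Port (14); capacity 3 + 14 = 17.
This cut is saturated, so no flow can exceed 17.

17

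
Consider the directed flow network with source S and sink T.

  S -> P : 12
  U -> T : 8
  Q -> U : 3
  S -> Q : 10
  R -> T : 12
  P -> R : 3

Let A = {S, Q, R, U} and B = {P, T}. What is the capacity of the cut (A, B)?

Edges leaving {S, Q, R, U}: S→P (12), R→T (12), U→T (8).
Cut capacity = 12 + 12 + 8 = 32.

32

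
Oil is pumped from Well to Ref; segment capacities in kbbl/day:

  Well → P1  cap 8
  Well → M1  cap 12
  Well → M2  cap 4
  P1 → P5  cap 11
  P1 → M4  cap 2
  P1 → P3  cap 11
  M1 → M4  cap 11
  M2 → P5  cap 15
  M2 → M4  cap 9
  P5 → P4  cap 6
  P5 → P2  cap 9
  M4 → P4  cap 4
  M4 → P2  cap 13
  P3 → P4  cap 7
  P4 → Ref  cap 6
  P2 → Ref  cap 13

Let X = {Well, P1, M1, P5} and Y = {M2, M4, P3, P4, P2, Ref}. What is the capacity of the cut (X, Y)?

43

Edges leaving {Well, P1, M1, P5}: Well→M2 (4), P1→M4 (2), P1→P3 (11), M1→M4 (11), P5→P4 (6), P5→P2 (9).
Cut capacity = 4 + 2 + 11 + 11 + 6 + 9 = 43.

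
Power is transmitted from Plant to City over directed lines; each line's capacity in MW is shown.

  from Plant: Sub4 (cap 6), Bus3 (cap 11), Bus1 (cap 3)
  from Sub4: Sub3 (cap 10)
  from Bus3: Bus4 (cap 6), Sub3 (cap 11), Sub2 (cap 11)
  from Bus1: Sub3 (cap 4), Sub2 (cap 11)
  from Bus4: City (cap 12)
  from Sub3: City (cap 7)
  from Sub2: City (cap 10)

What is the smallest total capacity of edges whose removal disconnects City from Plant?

Augment Plant→Sub4→Sub3→City: bottleneck 6, flow now 6.
Augment Plant→Bus3→Bus4→City: bottleneck 6, flow now 12.
Augment Plant→Bus3→Sub3→City: bottleneck 1, flow now 13.
Augment Plant→Bus3→Sub2→City: bottleneck 4, flow now 17.
Augment Plant→Bus1→Sub2→City: bottleneck 3, flow now 20.
No augmenting path remains; maximum flow = 20.
By max-flow min-cut, the minimum cut capacity equals the max flow.
In the residual graph, reachable from Plant: {Plant}.
Min-cut edges: Plant→Sub4 (6), Plant→Bus3 (11), Plant→Bus1 (3); capacity 6 + 11 + 3 = 20.

20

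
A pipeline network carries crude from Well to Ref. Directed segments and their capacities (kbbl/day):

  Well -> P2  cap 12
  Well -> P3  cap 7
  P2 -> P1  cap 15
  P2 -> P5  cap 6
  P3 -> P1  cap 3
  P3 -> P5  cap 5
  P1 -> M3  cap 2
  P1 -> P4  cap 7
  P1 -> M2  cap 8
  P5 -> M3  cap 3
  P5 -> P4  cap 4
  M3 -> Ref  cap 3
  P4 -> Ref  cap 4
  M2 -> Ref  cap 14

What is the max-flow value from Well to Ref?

15

Augment Well→P2→P1→M3→Ref: bottleneck 2, flow now 2.
Augment Well→P2→P1→P4→Ref: bottleneck 4, flow now 6.
Augment Well→P2→P1→M2→Ref: bottleneck 6, flow now 12.
Augment Well→P3→P1→M2→Ref: bottleneck 2, flow now 14.
Augment Well→P3→P5→M3→Ref: bottleneck 1, flow now 15.
No augmenting path remains; maximum flow = 15.
In the residual graph, reachable from Well: {Well, P2, P3, P1, P5, M3, P4}.
Min-cut edges: P1→M2 (8), M3→Ref (3), P4→Ref (4); capacity 8 + 3 + 4 = 15.
This cut is saturated, so no flow can exceed 15.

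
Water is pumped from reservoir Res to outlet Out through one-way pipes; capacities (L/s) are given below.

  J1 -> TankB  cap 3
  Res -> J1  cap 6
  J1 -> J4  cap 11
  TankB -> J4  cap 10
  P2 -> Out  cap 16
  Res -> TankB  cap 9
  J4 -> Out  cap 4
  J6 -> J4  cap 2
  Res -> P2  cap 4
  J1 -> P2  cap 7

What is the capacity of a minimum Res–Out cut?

Augment Res→P2→Out: bottleneck 4, flow now 4.
Augment Res→J1→J4→Out: bottleneck 4, flow now 8.
Augment Res→J1→P2→Out: bottleneck 2, flow now 10.
Augment Res→TankB→J4→J1→P2→Out: bottleneck 4, flow now 14. (uses reverse residual edge)
No augmenting path remains; maximum flow = 14.
By max-flow min-cut, the minimum cut capacity equals the max flow.
In the residual graph, reachable from Res: {Res, TankB, J4}.
Min-cut edges: Res→J1 (6), Res→P2 (4), J4→Out (4); capacity 6 + 4 + 4 = 14.

14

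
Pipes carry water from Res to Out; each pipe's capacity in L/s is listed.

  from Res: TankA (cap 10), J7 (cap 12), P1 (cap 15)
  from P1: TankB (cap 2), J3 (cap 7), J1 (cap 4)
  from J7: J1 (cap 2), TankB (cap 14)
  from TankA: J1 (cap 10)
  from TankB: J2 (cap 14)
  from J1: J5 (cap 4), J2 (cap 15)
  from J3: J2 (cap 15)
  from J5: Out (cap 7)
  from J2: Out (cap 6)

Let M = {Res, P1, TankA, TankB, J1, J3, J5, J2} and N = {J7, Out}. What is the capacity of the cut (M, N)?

25

Edges leaving {Res, P1, TankA, TankB, J1, J3, J5, J2}: Res→J7 (12), J5→Out (7), J2→Out (6).
Cut capacity = 12 + 7 + 6 = 25.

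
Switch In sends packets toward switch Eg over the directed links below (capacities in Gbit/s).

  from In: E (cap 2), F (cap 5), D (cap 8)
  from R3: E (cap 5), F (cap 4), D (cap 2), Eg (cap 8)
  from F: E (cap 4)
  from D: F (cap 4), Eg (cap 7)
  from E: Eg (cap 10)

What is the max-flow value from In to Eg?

13

Augment In→D→Eg: bottleneck 7, flow now 7.
Augment In→E→Eg: bottleneck 2, flow now 9.
Augment In→F→E→Eg: bottleneck 4, flow now 13.
No augmenting path remains; maximum flow = 13.
In the residual graph, reachable from In: {In, F, D}.
Min-cut edges: In→E (2), F→E (4), D→Eg (7); capacity 2 + 4 + 7 = 13.
This cut is saturated, so no flow can exceed 13.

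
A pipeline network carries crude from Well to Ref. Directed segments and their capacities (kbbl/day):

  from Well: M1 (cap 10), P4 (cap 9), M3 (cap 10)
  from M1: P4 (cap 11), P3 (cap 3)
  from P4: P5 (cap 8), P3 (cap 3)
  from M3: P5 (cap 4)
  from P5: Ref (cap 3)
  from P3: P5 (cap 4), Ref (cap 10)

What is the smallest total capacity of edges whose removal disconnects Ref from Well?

Augment Well→M1→P3→Ref: bottleneck 3, flow now 3.
Augment Well→P4→P5→Ref: bottleneck 3, flow now 6.
Augment Well→P4→P3→Ref: bottleneck 3, flow now 9.
No augmenting path remains; maximum flow = 9.
By max-flow min-cut, the minimum cut capacity equals the max flow.
In the residual graph, reachable from Well: {Well, M1, P4, M3, P5}.
Min-cut edges: M1→P3 (3), P4→P3 (3), P5→Ref (3); capacity 3 + 3 + 3 = 9.

9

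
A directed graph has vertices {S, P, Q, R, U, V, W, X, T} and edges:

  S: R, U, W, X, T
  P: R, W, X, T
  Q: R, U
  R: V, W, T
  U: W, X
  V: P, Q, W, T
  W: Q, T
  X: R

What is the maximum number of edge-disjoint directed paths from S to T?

4

Assign every edge capacity 1; by Menger, the answer equals the max flow.
Path S→T (+1); total 1.
Path S→R→T (+1); total 2.
Path S→W→T (+1); total 3.
Path S→X→R→V→T (+1); total 4.
No residual S→T path; max flow = 4.
Certifying cut of size 4: {R→T, R→V, S→T, W→T}.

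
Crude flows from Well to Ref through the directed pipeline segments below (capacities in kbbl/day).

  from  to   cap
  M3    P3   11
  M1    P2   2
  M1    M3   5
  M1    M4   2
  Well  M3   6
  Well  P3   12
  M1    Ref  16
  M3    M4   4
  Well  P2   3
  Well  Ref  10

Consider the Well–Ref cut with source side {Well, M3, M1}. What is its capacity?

60

Edges leaving {Well, M3, M1}: Well→P2 (3), Well→P3 (12), Well→Ref (10), M3→M4 (4), M3→P3 (11), M1→P2 (2), M1→M4 (2), M1→Ref (16).
Cut capacity = 3 + 12 + 10 + 4 + 11 + 2 + 2 + 16 = 60.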